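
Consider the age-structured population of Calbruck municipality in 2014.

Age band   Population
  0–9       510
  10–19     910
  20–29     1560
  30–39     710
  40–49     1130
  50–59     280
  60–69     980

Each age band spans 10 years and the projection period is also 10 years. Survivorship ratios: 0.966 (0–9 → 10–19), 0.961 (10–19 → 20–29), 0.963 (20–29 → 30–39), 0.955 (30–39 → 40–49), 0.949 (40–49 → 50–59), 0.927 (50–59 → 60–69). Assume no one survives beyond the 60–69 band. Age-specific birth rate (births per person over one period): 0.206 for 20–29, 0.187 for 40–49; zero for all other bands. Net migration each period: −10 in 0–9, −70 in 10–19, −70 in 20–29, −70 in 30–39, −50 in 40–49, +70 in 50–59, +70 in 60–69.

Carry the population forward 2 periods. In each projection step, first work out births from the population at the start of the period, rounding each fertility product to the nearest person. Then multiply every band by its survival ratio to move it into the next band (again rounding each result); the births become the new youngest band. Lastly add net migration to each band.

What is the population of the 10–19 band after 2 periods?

434

(Bands numbered youngest = 1 to oldest = 7.)
— Period 1 —
Births: 1560 * 0.206 = 321  |  1130 * 0.187 = 211 → 532
Band 2: 510 * 0.966 = 493
Band 3: 910 * 0.961 = 875
Band 4: 1560 * 0.963 = 1502
Band 5: 710 * 0.955 = 678
Band 6: 1130 * 0.949 = 1072
Band 7: 280 * 0.927 = 260
Net migration: Band 1 − 10 → 522; Band 2 − 70 → 423; Band 3 − 70 → 805; Band 4 − 70 → 1432; Band 5 − 50 → 628; Band 6 + 70 → 1142; Band 7 + 70 → 330
Giving 522 / 423 / 805 / 1432 / 628 / 1142 / 330.
— Period 2 —
Births: 805 * 0.206 = 166  |  628 * 0.187 = 117 → 283
Band 2: 522 * 0.966 = 504
Band 3: 423 * 0.961 = 407
Band 4: 805 * 0.963 = 775
Band 5: 1432 * 0.955 = 1368
Band 6: 628 * 0.949 = 596
Band 7: 1142 * 0.927 = 1059
Net migration: Band 1 − 10 → 273; Band 2 − 70 → 434; Band 3 − 70 → 337; Band 4 − 70 → 705; Band 5 − 50 → 1318; Band 6 + 70 → 666; Band 7 + 70 → 1129
Giving 273 / 434 / 337 / 705 / 1318 / 666 / 1129.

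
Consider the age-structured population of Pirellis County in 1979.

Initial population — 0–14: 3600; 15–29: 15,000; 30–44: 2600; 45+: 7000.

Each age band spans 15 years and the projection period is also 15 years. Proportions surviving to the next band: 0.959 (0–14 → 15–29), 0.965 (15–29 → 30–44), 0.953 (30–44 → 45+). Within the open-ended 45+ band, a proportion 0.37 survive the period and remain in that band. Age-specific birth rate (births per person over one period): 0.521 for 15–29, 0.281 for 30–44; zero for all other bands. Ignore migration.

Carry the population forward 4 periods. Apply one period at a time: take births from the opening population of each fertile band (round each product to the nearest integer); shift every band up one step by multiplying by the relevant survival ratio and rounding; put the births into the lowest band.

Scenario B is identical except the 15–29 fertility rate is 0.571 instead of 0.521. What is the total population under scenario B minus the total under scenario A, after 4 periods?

2177

Period 1:
Births: 15000 × 0.521 = 7815 ; 2600 × 0.281 = 731 → 8546
15–29: 3600 × 0.959 = 3452
30–44: 15000 × 0.965 = 14475
45+: 2600 × 0.953 + 7000 × 0.37 = 2478 + 2590 = 5068
→ [8546, 3452, 14475, 5068]
Period 2:
Births: 3452 × 0.521 = 1798 ; 14475 × 0.281 = 4067 → 5865
15–29: 8546 × 0.959 = 8196
30–44: 3452 × 0.965 = 3331
45+: 14475 × 0.953 + 5068 × 0.37 = 13795 + 1875 = 15670
→ [5865, 8196, 3331, 15670]
Period 3:
Births: 8196 × 0.521 = 4270 ; 3331 × 0.281 = 936 → 5206
15–29: 5865 × 0.959 = 5625
30–44: 8196 × 0.965 = 7909
45+: 3331 × 0.953 + 15670 × 0.37 = 3174 + 5798 = 8972
→ [5206, 5625, 7909, 8972]
Period 4:
Births: 5625 × 0.521 = 2931 ; 7909 × 0.281 = 2222 → 5153
15–29: 5206 × 0.959 = 4993
30–44: 5625 × 0.965 = 5428
45+: 7909 × 0.953 + 8972 × 0.37 = 7537 + 3320 = 10857
→ [5153, 4993, 5428, 10857]
Scenario A total after 4 periods: 26431
Scenario B projection —
Period 1:
Births: 15000 × 0.571 = 8565 ; 2600 × 0.281 = 731 → 9296
15–29: 3600 × 0.959 = 3452
30–44: 15000 × 0.965 = 14475
45+: 2600 × 0.953 + 7000 × 0.37 = 2478 + 2590 = 5068
→ [9296, 3452, 14475, 5068]
Period 2:
Births: 3452 × 0.571 = 1971 ; 14475 × 0.281 = 4067 → 6038
15–29: 9296 × 0.959 = 8915
30–44: 3452 × 0.965 = 3331
45+: 14475 × 0.953 + 5068 × 0.37 = 13795 + 1875 = 15670
→ [6038, 8915, 3331, 15670]
Period 3:
Births: 8915 × 0.571 = 5090 ; 3331 × 0.281 = 936 → 6026
15–29: 6038 × 0.959 = 5790
30–44: 8915 × 0.965 = 8603
45+: 3331 × 0.953 + 15670 × 0.37 = 3174 + 5798 = 8972
→ [6026, 5790, 8603, 8972]
Period 4:
Births: 5790 × 0.571 = 3306 ; 8603 × 0.281 = 2417 → 5723
15–29: 6026 × 0.959 = 5779
30–44: 5790 × 0.965 = 5587
45+: 8603 × 0.953 + 8972 × 0.37 = 8199 + 3320 = 11519
→ [5723, 5779, 5587, 11519]
Scenario B total after 4 periods: 28608
Difference B − A = 28608 − 26431 = 2177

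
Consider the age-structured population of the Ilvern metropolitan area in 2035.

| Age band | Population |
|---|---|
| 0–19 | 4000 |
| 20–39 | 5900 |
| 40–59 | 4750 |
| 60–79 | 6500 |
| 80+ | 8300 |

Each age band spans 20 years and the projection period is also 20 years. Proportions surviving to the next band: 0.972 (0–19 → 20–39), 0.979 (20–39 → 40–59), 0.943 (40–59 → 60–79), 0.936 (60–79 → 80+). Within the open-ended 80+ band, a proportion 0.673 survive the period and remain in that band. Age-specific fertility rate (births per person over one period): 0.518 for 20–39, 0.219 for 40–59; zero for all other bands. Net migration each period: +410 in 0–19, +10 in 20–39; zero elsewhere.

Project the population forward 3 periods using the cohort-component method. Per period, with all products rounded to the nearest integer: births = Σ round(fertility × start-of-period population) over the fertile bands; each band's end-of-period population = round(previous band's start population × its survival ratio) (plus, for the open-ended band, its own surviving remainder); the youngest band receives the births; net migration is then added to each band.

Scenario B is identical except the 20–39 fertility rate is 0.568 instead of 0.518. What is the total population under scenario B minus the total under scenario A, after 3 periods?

[period 1]
Births: 5900 * 0.518 = 3056 ; 4750 * 0.219 = 1040 → 4096
20–39: 4000 * 0.972 = 3888
40–59: 5900 * 0.979 = 5776
60–79: 4750 * 0.943 = 4479
80+: 6500 * 0.936 + 8300 * 0.673 = 6084 + 5586 = 11670
Net migration: 0–19 + 410 → 4506; 20–39 + 10 → 3898
→ [4506, 3898, 5776, 4479, 11670]
[period 2]
Births: 3898 * 0.518 = 2019 ; 5776 * 0.219 = 1265 → 3284
20–39: 4506 * 0.972 = 4380
40–59: 3898 * 0.979 = 3816
60–79: 5776 * 0.943 = 5447
80+: 4479 * 0.936 + 11670 * 0.673 = 4192 + 7854 = 12046
Net migration: 0–19 + 410 → 3694; 20–39 + 10 → 4390
→ [3694, 4390, 3816, 5447, 12046]
[period 3]
Births: 4390 * 0.518 = 2274 ; 3816 * 0.219 = 836 → 3110
20–39: 3694 * 0.972 = 3591
40–59: 4390 * 0.979 = 4298
60–79: 3816 * 0.943 = 3598
80+: 5447 * 0.936 + 12046 * 0.673 = 5098 + 8107 = 13205
Net migration: 0–19 + 410 → 3520; 20–39 + 10 → 3601
→ [3520, 3601, 4298, 3598, 13205]
Scenario A total after 3 periods: 28222
Scenario B projection —
[period 1]
Births: 5900 * 0.568 = 3351 ; 4750 * 0.219 = 1040 → 4391
20–39: 4000 * 0.972 = 3888
40–59: 5900 * 0.979 = 5776
60–79: 4750 * 0.943 = 4479
80+: 6500 * 0.936 + 8300 * 0.673 = 6084 + 5586 = 11670
Net migration: 0–19 + 410 → 4801; 20–39 + 10 → 3898
→ [4801, 3898, 5776, 4479, 11670]
[period 2]
Births: 3898 * 0.568 = 2214 ; 5776 * 0.219 = 1265 → 3479
20–39: 4801 * 0.972 = 4667
40–59: 3898 * 0.979 = 3816
60–79: 5776 * 0.943 = 5447
80+: 4479 * 0.936 + 11670 * 0.673 = 4192 + 7854 = 12046
Net migration: 0–19 + 410 → 3889; 20–39 + 10 → 4677
→ [3889, 4677, 3816, 5447, 12046]
[period 3]
Births: 4677 * 0.568 = 2657 ; 3816 * 0.219 = 836 → 3493
20–39: 3889 * 0.972 = 3780
40–59: 4677 * 0.979 = 4579
60–79: 3816 * 0.943 = 3598
80+: 5447 * 0.936 + 12046 * 0.673 = 5098 + 8107 = 13205
Net migration: 0–19 + 410 → 3903; 20–39 + 10 → 3790
→ [3903, 3790, 4579, 3598, 13205]
Scenario B total after 3 periods: 29075
Difference B − A = 29075 − 28222 = 853

853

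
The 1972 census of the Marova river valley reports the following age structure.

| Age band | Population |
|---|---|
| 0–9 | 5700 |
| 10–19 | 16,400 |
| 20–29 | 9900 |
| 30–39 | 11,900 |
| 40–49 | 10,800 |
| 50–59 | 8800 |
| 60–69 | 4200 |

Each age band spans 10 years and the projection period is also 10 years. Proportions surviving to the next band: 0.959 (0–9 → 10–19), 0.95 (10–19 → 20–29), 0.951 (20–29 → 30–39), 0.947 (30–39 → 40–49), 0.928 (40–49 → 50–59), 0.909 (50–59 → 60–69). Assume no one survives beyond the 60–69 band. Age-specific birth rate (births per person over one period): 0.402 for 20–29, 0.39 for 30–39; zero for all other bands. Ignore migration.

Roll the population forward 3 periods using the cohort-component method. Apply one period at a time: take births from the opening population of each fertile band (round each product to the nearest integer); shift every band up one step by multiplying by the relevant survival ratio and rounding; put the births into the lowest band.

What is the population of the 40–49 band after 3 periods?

[period 1]
Births: 9900 * 0.402 = 3980, 11900 * 0.39 = 4641 → 8621
10–19: 5700 * 0.959 = 5466
20–29: 16400 * 0.95 = 15580
30–39: 9900 * 0.951 = 9415
40–49: 11900 * 0.947 = 11269
50–59: 10800 * 0.928 = 10022
60–69: 8800 * 0.909 = 7999
Population now: 0–9=8621, 10–19=5466, 20–29=15580, 30–39=9415, 40–49=11269, 50–59=10022, 60–69=7999
[period 2]
Births: 15580 * 0.402 = 6263, 9415 * 0.39 = 3672 → 9935
10–19: 8621 * 0.959 = 8268
20–29: 5466 * 0.95 = 5193
30–39: 15580 * 0.951 = 14817
40–49: 9415 * 0.947 = 8916
50–59: 11269 * 0.928 = 10458
60–69: 10022 * 0.909 = 9110
Population now: 0–9=9935, 10–19=8268, 20–29=5193, 30–39=14817, 40–49=8916, 50–59=10458, 60–69=9110
[period 3]
Births: 5193 * 0.402 = 2088, 14817 * 0.39 = 5779 → 7867
10–19: 9935 * 0.959 = 9528
20–29: 8268 * 0.95 = 7855
30–39: 5193 * 0.951 = 4939
40–49: 14817 * 0.947 = 14032
50–59: 8916 * 0.928 = 8274
60–69: 10458 * 0.909 = 9506
Population now: 0–9=7867, 10–19=9528, 20–29=7855, 30–39=4939, 40–49=14032, 50–59=8274, 60–69=9506

14032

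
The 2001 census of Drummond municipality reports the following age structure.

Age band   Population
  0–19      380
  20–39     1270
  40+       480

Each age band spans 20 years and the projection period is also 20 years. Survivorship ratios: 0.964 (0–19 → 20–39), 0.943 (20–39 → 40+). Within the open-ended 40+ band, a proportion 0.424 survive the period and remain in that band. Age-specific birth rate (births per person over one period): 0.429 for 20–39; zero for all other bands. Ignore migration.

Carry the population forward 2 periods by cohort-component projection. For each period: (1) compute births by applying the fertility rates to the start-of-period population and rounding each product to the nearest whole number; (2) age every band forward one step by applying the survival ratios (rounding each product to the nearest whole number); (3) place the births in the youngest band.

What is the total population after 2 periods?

Numbering the bands 1..3 from youngest to oldest:
After projecting period 1:
Births: 1270 × 0.429 = 545
Band 2: 380 × 0.964 = 366
Band 3: 1270 × 0.943 + 480 × 0.424 = 1198 + 204 = 1402
End of period: [545, 366, 1402]
After projecting period 2:
Births: 366 × 0.429 = 157
Band 2: 545 × 0.964 = 525
Band 3: 366 × 0.943 + 1402 × 0.424 = 345 + 594 = 939
End of period: [157, 525, 939]
Total after period 2: 157 + 525 + 939 = 1621

1621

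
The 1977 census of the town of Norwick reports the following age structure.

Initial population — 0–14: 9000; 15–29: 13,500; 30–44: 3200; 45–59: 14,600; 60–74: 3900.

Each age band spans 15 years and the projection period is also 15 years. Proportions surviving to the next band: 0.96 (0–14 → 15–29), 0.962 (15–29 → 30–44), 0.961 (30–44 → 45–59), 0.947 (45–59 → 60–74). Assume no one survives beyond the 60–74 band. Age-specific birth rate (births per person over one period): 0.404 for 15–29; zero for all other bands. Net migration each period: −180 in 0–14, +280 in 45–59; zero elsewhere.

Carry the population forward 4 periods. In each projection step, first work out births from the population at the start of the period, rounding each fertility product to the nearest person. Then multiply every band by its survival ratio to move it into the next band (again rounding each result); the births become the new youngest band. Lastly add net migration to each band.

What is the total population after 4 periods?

18743

Let band 1 be 0–14 through band 5 = 60–74.
[period 1]
Births: 13500 * 0.404 = 5454
Band 2: 9000 * 0.96 = 8640
Band 3: 13500 * 0.962 = 12987
Band 4: 3200 * 0.961 = 3075
Band 5: 14600 * 0.947 = 13826
Net migration: Band 1 − 180 → 5274; Band 4 + 280 → 3355
→ [5274, 8640, 12987, 3355, 13826]
[period 2]
Births: 8640 * 0.404 = 3491
Band 2: 5274 * 0.96 = 5063
Band 3: 8640 * 0.962 = 8312
Band 4: 12987 * 0.961 = 12481
Band 5: 3355 * 0.947 = 3177
Net migration: Band 1 − 180 → 3311; Band 4 + 280 → 12761
→ [3311, 5063, 8312, 12761, 3177]
[period 3]
Births: 5063 * 0.404 = 2045
Band 2: 3311 * 0.96 = 3179
Band 3: 5063 * 0.962 = 4871
Band 4: 8312 * 0.961 = 7988
Band 5: 12761 * 0.947 = 12085
Net migration: Band 1 − 180 → 1865; Band 4 + 280 → 8268
→ [1865, 3179, 4871, 8268, 12085]
[period 4]
Births: 3179 * 0.404 = 1284
Band 2: 1865 * 0.96 = 1790
Band 3: 3179 * 0.962 = 3058
Band 4: 4871 * 0.961 = 4681
Band 5: 8268 * 0.947 = 7830
Net migration: Band 1 − 180 → 1104; Band 4 + 280 → 4961
→ [1104, 1790, 3058, 4961, 7830]
Total after period 4: 1104 + 1790 + 3058 + 4961 + 7830 = 18743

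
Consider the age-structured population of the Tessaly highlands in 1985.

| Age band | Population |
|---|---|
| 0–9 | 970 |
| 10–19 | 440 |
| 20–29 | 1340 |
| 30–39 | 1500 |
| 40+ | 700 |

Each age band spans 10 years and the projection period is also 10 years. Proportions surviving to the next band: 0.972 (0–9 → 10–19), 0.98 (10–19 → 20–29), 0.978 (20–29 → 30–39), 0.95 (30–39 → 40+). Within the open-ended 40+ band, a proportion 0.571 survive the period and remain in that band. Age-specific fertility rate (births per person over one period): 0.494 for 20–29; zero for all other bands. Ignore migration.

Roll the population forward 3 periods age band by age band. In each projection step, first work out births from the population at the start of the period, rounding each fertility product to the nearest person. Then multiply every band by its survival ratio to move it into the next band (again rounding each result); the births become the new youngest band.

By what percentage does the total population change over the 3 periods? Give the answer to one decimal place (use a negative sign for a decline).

Period 1:
Births: 1340 * 0.494 = 662
10–19: 970 * 0.972 = 943
20–29: 440 * 0.98 = 431
30–39: 1340 * 0.978 = 1311
40+: 1500 * 0.95 + 700 * 0.571 = 1425 + 400 = 1825
Population now: 0–9=662, 10–19=943, 20–29=431, 30–39=1311, 40+=1825
Period 2:
Births: 431 * 0.494 = 213
10–19: 662 * 0.972 = 643
20–29: 943 * 0.98 = 924
30–39: 431 * 0.978 = 422
40+: 1311 * 0.95 + 1825 * 0.571 = 1245 + 1042 = 2287
Population now: 0–9=213, 10–19=643, 20–29=924, 30–39=422, 40+=2287
Period 3:
Births: 924 * 0.494 = 456
10–19: 213 * 0.972 = 207
20–29: 643 * 0.98 = 630
30–39: 924 * 0.978 = 904
40+: 422 * 0.95 + 2287 * 0.571 = 401 + 1306 = 1707
Population now: 0–9=456, 10–19=207, 20–29=630, 30–39=904, 40+=1707
Total: 4950 → 3904; change = -1046; percentage change = -21.1%

-21.1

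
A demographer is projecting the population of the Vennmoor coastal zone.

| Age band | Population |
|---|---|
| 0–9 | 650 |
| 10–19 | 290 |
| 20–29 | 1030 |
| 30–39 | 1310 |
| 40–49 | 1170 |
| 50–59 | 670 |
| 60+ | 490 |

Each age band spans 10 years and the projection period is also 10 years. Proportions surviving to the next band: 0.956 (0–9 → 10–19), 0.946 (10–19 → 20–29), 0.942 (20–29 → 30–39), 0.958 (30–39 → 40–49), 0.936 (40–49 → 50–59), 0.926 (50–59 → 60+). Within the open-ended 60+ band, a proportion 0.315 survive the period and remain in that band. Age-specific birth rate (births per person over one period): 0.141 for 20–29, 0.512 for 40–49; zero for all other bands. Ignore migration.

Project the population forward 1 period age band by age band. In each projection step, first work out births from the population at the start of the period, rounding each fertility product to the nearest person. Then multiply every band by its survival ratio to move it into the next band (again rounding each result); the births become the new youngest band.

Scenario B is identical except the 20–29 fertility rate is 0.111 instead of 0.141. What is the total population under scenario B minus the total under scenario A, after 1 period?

Let band 1 be 0–9 through band 7 = 60+.
Period 1.
Births: 1030 × 0.141 = 145 ; 1170 × 0.512 = 599 → total 744
Band 2: 650 × 0.956 = 621
Band 3: 290 × 0.946 = 274
Band 4: 1030 × 0.942 = 970
Band 5: 1310 × 0.958 = 1255
Band 6: 1170 × 0.936 = 1095
Band 7: 670 × 0.926 + 490 × 0.315 = 620 + 154 = 774
End of period: [744, 621, 274, 970, 1255, 1095, 774]
Scenario A total after 1 period: 5733
Scenario B projection —
Period 1.
Births: 1030 × 0.111 = 114 ; 1170 × 0.512 = 599 → total 713
Band 2: 650 × 0.956 = 621
Band 3: 290 × 0.946 = 274
Band 4: 1030 × 0.942 = 970
Band 5: 1310 × 0.958 = 1255
Band 6: 1170 × 0.936 = 1095
Band 7: 670 × 0.926 + 490 × 0.315 = 620 + 154 = 774
End of period: [713, 621, 274, 970, 1255, 1095, 774]
Scenario B total after 1 period: 5702
Difference B − A = 5702 − 5733 = -31

-31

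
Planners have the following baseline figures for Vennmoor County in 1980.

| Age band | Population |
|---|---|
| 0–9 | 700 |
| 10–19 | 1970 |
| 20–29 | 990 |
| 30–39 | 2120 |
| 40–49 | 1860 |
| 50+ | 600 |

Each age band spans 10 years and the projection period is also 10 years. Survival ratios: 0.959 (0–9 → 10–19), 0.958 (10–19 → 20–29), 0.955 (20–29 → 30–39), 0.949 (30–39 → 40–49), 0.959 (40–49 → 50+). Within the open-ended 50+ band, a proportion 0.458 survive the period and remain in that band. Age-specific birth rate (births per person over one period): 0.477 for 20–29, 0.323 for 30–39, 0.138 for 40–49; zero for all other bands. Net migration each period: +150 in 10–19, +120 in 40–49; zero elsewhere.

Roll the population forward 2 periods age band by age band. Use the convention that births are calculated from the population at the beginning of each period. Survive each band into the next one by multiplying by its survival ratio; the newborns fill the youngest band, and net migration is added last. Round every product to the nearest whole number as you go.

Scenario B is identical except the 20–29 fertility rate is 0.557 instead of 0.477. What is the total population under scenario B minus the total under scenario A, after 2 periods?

Let group 1 be 0–9 through group 6 = 50+.
[period 1]
Births: 990 × 0.477 = 472 ; 2120 × 0.323 = 685 ; 1860 × 0.138 = 257 ⇒ total 1414
Group 2: 700 × 0.959 = 671
Group 3: 1970 × 0.958 = 1887
Group 4: 990 × 0.955 = 945
Group 5: 2120 × 0.949 = 2012
Group 6: 1860 × 0.959 + 600 × 0.458 = 1784 + 275 = 2059
Net migration: Group 2 + 150 → 821; Group 5 + 120 → 2132
Population now: 0–9=1414, 10–19=821, 20–29=1887, 30–39=945, 40–49=2132, 50+=2059
[period 2]
Births: 1887 × 0.477 = 900 ; 945 × 0.323 = 305 ; 2132 × 0.138 = 294 ⇒ total 1499
Group 2: 1414 × 0.959 = 1356
Group 3: 821 × 0.958 = 787
Group 4: 1887 × 0.955 = 1802
Group 5: 945 × 0.949 = 897
Group 6: 2132 × 0.959 + 2059 × 0.458 = 2045 + 943 = 2988
Net migration: Group 2 + 150 → 1506; Group 5 + 120 → 1017
Population now: 0–9=1499, 10–19=1506, 20–29=787, 30–39=1802, 40–49=1017, 50+=2988
Scenario A total after 2 periods: 9599
Scenario B projection —
[period 1]
Births: 990 × 0.557 = 551 ; 2120 × 0.323 = 685 ; 1860 × 0.138 = 257 ⇒ total 1493
Group 2: 700 × 0.959 = 671
Group 3: 1970 × 0.958 = 1887
Group 4: 990 × 0.955 = 945
Group 5: 2120 × 0.949 = 2012
Group 6: 1860 × 0.959 + 600 × 0.458 = 1784 + 275 = 2059
Net migration: Group 2 + 150 → 821; Group 5 + 120 → 2132
Population now: 0–9=1493, 10–19=821, 20–29=1887, 30–39=945, 40–49=2132, 50+=2059
[period 2]
Births: 1887 × 0.557 = 1051 ; 945 × 0.323 = 305 ; 2132 × 0.138 = 294 ⇒ total 1650
Group 2: 1493 × 0.959 = 1432
Group 3: 821 × 0.958 = 787
Group 4: 1887 × 0.955 = 1802
Group 5: 945 × 0.949 = 897
Group 6: 2132 × 0.959 + 2059 × 0.458 = 2045 + 943 = 2988
Net migration: Group 2 + 150 → 1582; Group 5 + 120 → 1017
Population now: 0–9=1650, 10–19=1582, 20–29=787, 30–39=1802, 40–49=1017, 50+=2988
Scenario B total after 2 periods: 9826
Difference B − A = 9826 − 9599 = 227

227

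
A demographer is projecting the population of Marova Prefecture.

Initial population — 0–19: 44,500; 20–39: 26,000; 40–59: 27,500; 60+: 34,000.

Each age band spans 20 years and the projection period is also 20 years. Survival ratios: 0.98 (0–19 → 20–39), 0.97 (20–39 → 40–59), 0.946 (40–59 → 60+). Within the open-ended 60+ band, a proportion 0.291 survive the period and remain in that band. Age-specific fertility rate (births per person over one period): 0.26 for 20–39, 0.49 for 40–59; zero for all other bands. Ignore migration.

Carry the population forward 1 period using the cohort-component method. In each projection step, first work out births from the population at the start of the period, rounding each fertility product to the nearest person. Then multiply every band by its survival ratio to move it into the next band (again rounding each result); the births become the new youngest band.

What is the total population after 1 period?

[period 1]
Births: 26000 * 0.26 = 6760 ; 27500 * 0.49 = 13475 → total 20235
20–39: 44500 * 0.98 = 43610
40–59: 26000 * 0.97 = 25220
60+: 27500 * 0.946 + 34000 * 0.291 = 26015 + 9894 = 35909
Giving 20235 / 43610 / 25220 / 35909.
Total after period 1: 20235 + 43610 + 25220 + 35909 = 124974

124974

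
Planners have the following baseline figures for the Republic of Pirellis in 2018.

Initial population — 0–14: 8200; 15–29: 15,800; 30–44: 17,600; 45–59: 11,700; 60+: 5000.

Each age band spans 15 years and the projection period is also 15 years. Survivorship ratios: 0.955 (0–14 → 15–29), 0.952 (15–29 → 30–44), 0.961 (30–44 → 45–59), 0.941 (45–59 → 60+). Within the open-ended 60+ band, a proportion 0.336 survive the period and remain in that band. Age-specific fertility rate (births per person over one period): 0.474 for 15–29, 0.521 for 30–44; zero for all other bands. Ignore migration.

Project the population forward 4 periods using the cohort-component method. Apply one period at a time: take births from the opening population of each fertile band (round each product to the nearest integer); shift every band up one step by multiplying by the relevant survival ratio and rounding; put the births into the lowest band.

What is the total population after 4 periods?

62673

Let group 1 be 0–14 through group 5 = 60+.
Period 1.
Births: 15800 * 0.474 = 7489  |  17600 * 0.521 = 9170 — total 16659
Group 2: 8200 * 0.955 = 7831
Group 3: 15800 * 0.952 = 15042
Group 4: 17600 * 0.961 = 16914
Group 5: 11700 * 0.941 + 5000 * 0.336 = 11010 + 1680 = 12690
Giving 16659 / 7831 / 15042 / 16914 / 12690.
Period 2.
Births: 7831 * 0.474 = 3712  |  15042 * 0.521 = 7837 — total 11549
Group 2: 16659 * 0.955 = 15909
Group 3: 7831 * 0.952 = 7455
Group 4: 15042 * 0.961 = 14455
Group 5: 16914 * 0.941 + 12690 * 0.336 = 15916 + 4264 = 20180
Giving 11549 / 15909 / 7455 / 14455 / 20180.
Period 3.
Births: 15909 * 0.474 = 7541  |  7455 * 0.521 = 3884 — total 11425
Group 2: 11549 * 0.955 = 11029
Group 3: 15909 * 0.952 = 15145
Group 4: 7455 * 0.961 = 7164
Group 5: 14455 * 0.941 + 20180 * 0.336 = 13602 + 6780 = 20382
Giving 11425 / 11029 / 15145 / 7164 / 20382.
Period 4.
Births: 11029 * 0.474 = 5228  |  15145 * 0.521 = 7891 — total 13119
Group 2: 11425 * 0.955 = 10911
Group 3: 11029 * 0.952 = 10500
Group 4: 15145 * 0.961 = 14554
Group 5: 7164 * 0.941 + 20382 * 0.336 = 6741 + 6848 = 13589
Giving 13119 / 10911 / 10500 / 14554 / 13589.
Total after period 4: 13119 + 10911 + 10500 + 14554 + 13589 = 62673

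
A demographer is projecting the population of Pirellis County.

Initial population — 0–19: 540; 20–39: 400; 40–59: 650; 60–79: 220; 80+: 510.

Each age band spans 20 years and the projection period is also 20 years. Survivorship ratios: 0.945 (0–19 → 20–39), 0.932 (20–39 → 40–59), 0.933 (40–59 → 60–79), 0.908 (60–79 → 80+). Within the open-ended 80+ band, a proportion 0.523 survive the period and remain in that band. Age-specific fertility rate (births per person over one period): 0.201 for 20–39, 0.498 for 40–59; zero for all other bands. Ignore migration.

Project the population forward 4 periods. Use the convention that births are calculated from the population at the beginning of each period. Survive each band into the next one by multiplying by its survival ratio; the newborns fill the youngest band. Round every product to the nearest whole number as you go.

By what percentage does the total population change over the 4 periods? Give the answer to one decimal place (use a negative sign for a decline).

(Groups numbered youngest = 1 to oldest = 5.)
Period 1:
Births: 400 * 0.201 = 80 ; 650 * 0.498 = 324 → total 404
Group 2: 540 * 0.945 = 510
Group 3: 400 * 0.932 = 373
Group 4: 650 * 0.933 = 606
Group 5: 220 * 0.908 + 510 * 0.523 = 200 + 267 = 467
Giving 404 / 510 / 373 / 606 / 467.
Period 2:
Births: 510 * 0.201 = 103 ; 373 * 0.498 = 186 → total 289
Group 2: 404 * 0.945 = 382
Group 3: 510 * 0.932 = 475
Group 4: 373 * 0.933 = 348
Group 5: 606 * 0.908 + 467 * 0.523 = 550 + 244 = 794
Giving 289 / 382 / 475 / 348 / 794.
Period 3:
Births: 382 * 0.201 = 77 ; 475 * 0.498 = 237 → total 314
Group 2: 289 * 0.945 = 273
Group 3: 382 * 0.932 = 356
Group 4: 475 * 0.933 = 443
Group 5: 348 * 0.908 + 794 * 0.523 = 316 + 415 = 731
Giving 314 / 273 / 356 / 443 / 731.
Period 4:
Births: 273 * 0.201 = 55 ; 356 * 0.498 = 177 → total 232
Group 2: 314 * 0.945 = 297
Group 3: 273 * 0.932 = 254
Group 4: 356 * 0.933 = 332
Group 5: 443 * 0.908 + 731 * 0.523 = 402 + 382 = 784
Giving 232 / 297 / 254 / 332 / 784.
Total: 2320 → 1899; change = -421; percentage change = -18.1%

-18.1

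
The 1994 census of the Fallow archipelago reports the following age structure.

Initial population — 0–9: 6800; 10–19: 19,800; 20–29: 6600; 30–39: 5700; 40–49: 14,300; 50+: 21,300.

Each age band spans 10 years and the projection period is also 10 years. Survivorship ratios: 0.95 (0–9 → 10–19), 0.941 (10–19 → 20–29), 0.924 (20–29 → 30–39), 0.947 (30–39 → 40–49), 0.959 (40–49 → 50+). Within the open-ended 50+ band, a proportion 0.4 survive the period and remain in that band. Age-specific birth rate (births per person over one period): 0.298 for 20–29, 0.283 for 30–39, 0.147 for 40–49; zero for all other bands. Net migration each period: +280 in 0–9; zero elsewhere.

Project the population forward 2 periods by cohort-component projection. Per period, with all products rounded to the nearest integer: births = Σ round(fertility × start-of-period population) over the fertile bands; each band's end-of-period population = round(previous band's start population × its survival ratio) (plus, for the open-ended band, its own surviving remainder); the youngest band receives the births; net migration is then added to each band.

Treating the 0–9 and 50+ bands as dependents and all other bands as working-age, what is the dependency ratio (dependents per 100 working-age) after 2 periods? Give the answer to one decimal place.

64.6

Call the groups 1 to 6, youngest first.
Period 1:
Births: 6600 × 0.298 = 1967  |  5700 × 0.283 = 1613  |  14300 × 0.147 = 2102 — total 5682
Group 2: 6800 × 0.95 = 6460
Group 3: 19800 × 0.941 = 18632
Group 4: 6600 × 0.924 = 6098
Group 5: 5700 × 0.947 = 5398
Group 6: 14300 × 0.959 + 21300 × 0.4 = 13714 + 8520 = 22234
Net migration: Group 1 + 280 → 5962
End of period: [5962, 6460, 18632, 6098, 5398, 22234]
Period 2:
Births: 18632 × 0.298 = 5552  |  6098 × 0.283 = 1726  |  5398 × 0.147 = 794 — total 8072
Group 2: 5962 × 0.95 = 5664
Group 3: 6460 × 0.941 = 6079
Group 4: 18632 × 0.924 = 17216
Group 5: 6098 × 0.947 = 5775
Group 6: 5398 × 0.959 + 22234 × 0.4 = 5177 + 8894 = 14071
Net migration: Group 1 + 280 → 8352
End of period: [8352, 5664, 6079, 17216, 5775, 14071]
Dependents (band 0–9 + band 50+) = 8352 + 14071 = 22423; working-age = 34734; ratio = 22423/34734 × 100 = 64.6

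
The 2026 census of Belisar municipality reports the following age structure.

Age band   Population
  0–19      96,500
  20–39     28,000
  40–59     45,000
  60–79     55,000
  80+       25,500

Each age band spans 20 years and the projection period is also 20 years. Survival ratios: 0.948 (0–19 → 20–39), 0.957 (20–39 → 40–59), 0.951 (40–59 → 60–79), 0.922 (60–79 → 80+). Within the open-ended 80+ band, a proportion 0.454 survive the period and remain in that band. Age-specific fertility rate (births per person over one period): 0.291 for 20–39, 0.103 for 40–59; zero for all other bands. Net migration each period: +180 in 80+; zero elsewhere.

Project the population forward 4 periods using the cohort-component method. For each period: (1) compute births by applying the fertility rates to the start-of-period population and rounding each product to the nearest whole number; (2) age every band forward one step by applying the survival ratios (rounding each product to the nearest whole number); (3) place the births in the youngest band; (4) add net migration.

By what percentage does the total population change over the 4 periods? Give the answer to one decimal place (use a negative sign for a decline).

[period 1]
Births: 28000 * 0.291 = 8148  |  45000 * 0.103 = 4635 → total 12783
20–39: 96500 * 0.948 = 91482
40–59: 28000 * 0.957 = 26796
60–79: 45000 * 0.951 = 42795
80+: 55000 * 0.922 + 25500 * 0.454 = 50710 + 11577 = 62287
Net migration: 80+ + 180 → 62467
Giving 12783 / 91482 / 26796 / 42795 / 62467.
[period 2]
Births: 91482 * 0.291 = 26621  |  26796 * 0.103 = 2760 → total 29381
20–39: 12783 * 0.948 = 12118
40–59: 91482 * 0.957 = 87548
60–79: 26796 * 0.951 = 25483
80+: 42795 * 0.922 + 62467 * 0.454 = 39457 + 28360 = 67817
Net migration: 80+ + 180 → 67997
Giving 29381 / 12118 / 87548 / 25483 / 67997.
[period 3]
Births: 12118 * 0.291 = 3526  |  87548 * 0.103 = 9017 → total 12543
20–39: 29381 * 0.948 = 27853
40–59: 12118 * 0.957 = 11597
60–79: 87548 * 0.951 = 83258
80+: 25483 * 0.922 + 67997 * 0.454 = 23495 + 30871 = 54366
Net migration: 80+ + 180 → 54546
Giving 12543 / 27853 / 11597 / 83258 / 54546.
[period 4]
Births: 27853 * 0.291 = 8105  |  11597 * 0.103 = 1194 → total 9299
20–39: 12543 * 0.948 = 11891
40–59: 27853 * 0.957 = 26655
60–79: 11597 * 0.951 = 11029
80+: 83258 * 0.922 + 54546 * 0.454 = 76764 + 24764 = 101528
Net migration: 80+ + 180 → 101708
Giving 9299 / 11891 / 26655 / 11029 / 101708.
Total: 250000 → 160582; change = -89418; percentage change = -35.8%

-35.8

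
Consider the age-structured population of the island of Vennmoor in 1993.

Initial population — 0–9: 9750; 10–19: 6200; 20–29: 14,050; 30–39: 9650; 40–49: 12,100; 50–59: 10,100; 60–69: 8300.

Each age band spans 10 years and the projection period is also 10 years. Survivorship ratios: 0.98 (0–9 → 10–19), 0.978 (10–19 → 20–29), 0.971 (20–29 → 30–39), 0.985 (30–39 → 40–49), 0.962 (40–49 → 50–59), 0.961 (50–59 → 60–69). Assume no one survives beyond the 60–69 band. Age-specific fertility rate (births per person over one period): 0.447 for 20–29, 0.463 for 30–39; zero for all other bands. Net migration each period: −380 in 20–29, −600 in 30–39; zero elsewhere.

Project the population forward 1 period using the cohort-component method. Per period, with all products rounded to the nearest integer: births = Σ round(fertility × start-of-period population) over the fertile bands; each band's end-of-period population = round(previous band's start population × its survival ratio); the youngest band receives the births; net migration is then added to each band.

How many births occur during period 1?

10748

(Groups numbered youngest = 1 to oldest = 7.)
— Period 1 —
Births: 14050 × 0.447 = 6280  |  9650 × 0.463 = 4468 → 10748
Group 2: 9750 × 0.98 = 9555
Group 3: 6200 × 0.978 = 6064
Group 4: 14050 × 0.971 = 13643
Group 5: 9650 × 0.985 = 9505
Group 6: 12100 × 0.962 = 11640
Group 7: 10100 × 0.961 = 9706
Net migration: Group 3 − 380 → 5684; Group 4 − 600 → 13043
Giving 10748 / 9555 / 5684 / 13043 / 9505 / 11640 / 9706.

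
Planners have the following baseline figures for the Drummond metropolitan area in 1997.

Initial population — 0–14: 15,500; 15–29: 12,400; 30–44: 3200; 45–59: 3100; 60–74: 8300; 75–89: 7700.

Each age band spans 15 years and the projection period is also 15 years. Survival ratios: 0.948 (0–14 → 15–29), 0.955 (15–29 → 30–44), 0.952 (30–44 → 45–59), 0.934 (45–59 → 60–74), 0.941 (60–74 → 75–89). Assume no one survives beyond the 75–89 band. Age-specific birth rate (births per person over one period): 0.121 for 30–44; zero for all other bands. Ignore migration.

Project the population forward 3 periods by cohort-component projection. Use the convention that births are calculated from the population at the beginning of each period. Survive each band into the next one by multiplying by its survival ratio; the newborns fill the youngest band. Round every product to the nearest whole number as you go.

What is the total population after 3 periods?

Numbering the groups 1..6 from youngest to oldest:
[period 1]
Births: 3200 × 0.121 = 387
Group 2: 15500 × 0.948 = 14694
Group 3: 12400 × 0.955 = 11842
Group 4: 3200 × 0.952 = 3046
Group 5: 3100 × 0.934 = 2895
Group 6: 8300 × 0.941 = 7810
Giving 387 / 14694 / 11842 / 3046 / 2895 / 7810.
[period 2]
Births: 11842 × 0.121 = 1433
Group 2: 387 × 0.948 = 367
Group 3: 14694 × 0.955 = 14033
Group 4: 11842 × 0.952 = 11274
Group 5: 3046 × 0.934 = 2845
Group 6: 2895 × 0.941 = 2724
Giving 1433 / 367 / 14033 / 11274 / 2845 / 2724.
[period 3]
Births: 14033 × 0.121 = 1698
Group 2: 1433 × 0.948 = 1358
Group 3: 367 × 0.955 = 350
Group 4: 14033 × 0.952 = 13359
Group 5: 11274 × 0.934 = 10530
Group 6: 2845 × 0.941 = 2677
Giving 1698 / 1358 / 350 / 13359 / 10530 / 2677.
Total after period 3: 1698 + 1358 + 350 + 13359 + 10530 + 2677 = 29972

29972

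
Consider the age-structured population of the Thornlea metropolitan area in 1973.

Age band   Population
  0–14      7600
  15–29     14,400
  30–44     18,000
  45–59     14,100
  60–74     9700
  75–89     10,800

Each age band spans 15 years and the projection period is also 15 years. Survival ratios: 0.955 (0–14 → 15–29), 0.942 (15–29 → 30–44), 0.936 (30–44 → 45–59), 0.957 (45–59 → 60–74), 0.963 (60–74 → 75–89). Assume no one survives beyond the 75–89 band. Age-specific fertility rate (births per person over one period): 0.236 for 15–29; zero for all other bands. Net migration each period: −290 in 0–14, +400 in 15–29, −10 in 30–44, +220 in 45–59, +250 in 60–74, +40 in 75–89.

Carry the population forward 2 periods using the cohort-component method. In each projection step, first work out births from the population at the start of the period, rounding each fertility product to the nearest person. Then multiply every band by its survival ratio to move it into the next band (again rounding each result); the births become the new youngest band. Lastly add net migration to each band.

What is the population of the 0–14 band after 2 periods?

1517

[period 1]
Births: 14400 × 0.236 = 3398
15–29: 7600 × 0.955 = 7258
30–44: 14400 × 0.942 = 13565
45–59: 18000 × 0.936 = 16848
60–74: 14100 × 0.957 = 13494
75–89: 9700 × 0.963 = 9341
Net migration: 0–14 − 290 → 3108; 15–29 + 400 → 7658; 30–44 − 10 → 13555; 45–59 + 220 → 17068; 60–74 + 250 → 13744; 75–89 + 40 → 9381
Giving 3108 / 7658 / 13555 / 17068 / 13744 / 9381.
[period 2]
Births: 7658 × 0.236 = 1807
15–29: 3108 × 0.955 = 2968
30–44: 7658 × 0.942 = 7214
45–59: 13555 × 0.936 = 12687
60–74: 17068 × 0.957 = 16334
75–89: 13744 × 0.963 = 13235
Net migration: 0–14 − 290 → 1517; 15–29 + 400 → 3368; 30–44 − 10 → 7204; 45–59 + 220 → 12907; 60–74 + 250 → 16584; 75–89 + 40 → 13275
Giving 1517 / 3368 / 7204 / 12907 / 16584 / 13275.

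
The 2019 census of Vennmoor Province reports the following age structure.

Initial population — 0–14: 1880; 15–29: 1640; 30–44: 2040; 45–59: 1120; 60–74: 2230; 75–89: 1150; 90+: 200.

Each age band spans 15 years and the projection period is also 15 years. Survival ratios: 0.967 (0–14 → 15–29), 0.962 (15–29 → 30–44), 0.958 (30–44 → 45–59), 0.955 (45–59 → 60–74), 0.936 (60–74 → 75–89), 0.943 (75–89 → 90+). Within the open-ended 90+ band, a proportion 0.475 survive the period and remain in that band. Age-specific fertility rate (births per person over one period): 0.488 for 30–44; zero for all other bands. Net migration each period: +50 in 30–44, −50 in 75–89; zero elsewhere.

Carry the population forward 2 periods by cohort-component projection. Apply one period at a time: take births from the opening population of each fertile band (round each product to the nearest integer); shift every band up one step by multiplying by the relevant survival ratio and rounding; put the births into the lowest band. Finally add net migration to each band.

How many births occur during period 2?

Numbering the groups 1..7 from youngest to oldest:
— Period 1 —
Births: 2040 * 0.488 = 996
Group 2: 1880 * 0.967 = 1818
Group 3: 1640 * 0.962 = 1578
Group 4: 2040 * 0.958 = 1954
Group 5: 1120 * 0.955 = 1070
Group 6: 2230 * 0.936 = 2087
Group 7: 1150 * 0.943 + 200 * 0.475 = 1084 + 95 = 1179
Net migration: Group 3 + 50 → 1628; Group 6 − 50 → 2037
Population now: 0–14=996, 15–29=1818, 30–44=1628, 45–59=1954, 60–74=1070, 75–89=2037, 90+=1179
— Period 2 —
Births: 1628 * 0.488 = 794
Group 2: 996 * 0.967 = 963
Group 3: 1818 * 0.962 = 1749
Group 4: 1628 * 0.958 = 1560
Group 5: 1954 * 0.955 = 1866
Group 6: 1070 * 0.936 = 1002
Group 7: 2037 * 0.943 + 1179 * 0.475 = 1921 + 560 = 2481
Net migration: Group 3 + 50 → 1799; Group 6 − 50 → 952
Population now: 0–14=794, 15–29=963, 30–44=1799, 45–59=1560, 60–74=1866, 75–89=952, 90+=2481

794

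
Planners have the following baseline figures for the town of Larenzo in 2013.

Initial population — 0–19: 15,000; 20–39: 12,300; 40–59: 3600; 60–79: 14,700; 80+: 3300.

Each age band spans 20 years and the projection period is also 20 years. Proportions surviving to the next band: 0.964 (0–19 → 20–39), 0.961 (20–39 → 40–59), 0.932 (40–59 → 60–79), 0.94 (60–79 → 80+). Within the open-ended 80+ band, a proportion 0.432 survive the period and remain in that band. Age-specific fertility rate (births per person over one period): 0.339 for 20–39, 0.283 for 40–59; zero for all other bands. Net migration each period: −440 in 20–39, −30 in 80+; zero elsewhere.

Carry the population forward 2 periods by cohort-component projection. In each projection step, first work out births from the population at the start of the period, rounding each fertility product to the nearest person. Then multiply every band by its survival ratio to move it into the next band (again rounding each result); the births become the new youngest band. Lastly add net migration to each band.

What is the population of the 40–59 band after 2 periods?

13473

Let band 1 be 0–19 through band 5 = 80+.
[period 1]
Births: 12300 * 0.339 = 4170  |  3600 * 0.283 = 1019 → 5189
Band 2: 15000 * 0.964 = 14460
Band 3: 12300 * 0.961 = 11820
Band 4: 3600 * 0.932 = 3355
Band 5: 14700 * 0.94 + 3300 * 0.432 = 13818 + 1426 = 15244
Net migration: Band 2 − 440 → 14020; Band 5 − 30 → 15214
End of period: [5189, 14020, 11820, 3355, 15214]
[period 2]
Births: 14020 * 0.339 = 4753  |  11820 * 0.283 = 3345 → 8098
Band 2: 5189 * 0.964 = 5002
Band 3: 14020 * 0.961 = 13473
Band 4: 11820 * 0.932 = 11016
Band 5: 3355 * 0.94 + 15214 * 0.432 = 3154 + 6572 = 9726
Net migration: Band 2 − 440 → 4562; Band 5 − 30 → 9696
End of period: [8098, 4562, 13473, 11016, 9696]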